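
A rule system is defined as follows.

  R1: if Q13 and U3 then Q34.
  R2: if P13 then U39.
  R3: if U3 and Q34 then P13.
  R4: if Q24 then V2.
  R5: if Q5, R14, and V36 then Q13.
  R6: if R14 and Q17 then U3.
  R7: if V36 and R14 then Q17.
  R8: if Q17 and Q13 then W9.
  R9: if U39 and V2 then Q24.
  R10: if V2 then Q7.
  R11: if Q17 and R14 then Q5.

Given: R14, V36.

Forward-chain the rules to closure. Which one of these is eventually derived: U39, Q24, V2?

U39

From V36 and R14, R7 gives Q17.
Q17 and R14 hold, so Q5 follows (R11).
From R14 and Q17, R6 gives U3.
Q5, R14, and V36 hold, so Q13 follows (R5).
Q13 and U3 hold, so Q34 follows (R1).
U3 and Q34 hold, so P13 follows (R3).
From P13, R2 gives U39.
Q24 would need U39 and V2 (R9), but V2 is never established. V2 would need Q24 (R4), but Q24 is never established.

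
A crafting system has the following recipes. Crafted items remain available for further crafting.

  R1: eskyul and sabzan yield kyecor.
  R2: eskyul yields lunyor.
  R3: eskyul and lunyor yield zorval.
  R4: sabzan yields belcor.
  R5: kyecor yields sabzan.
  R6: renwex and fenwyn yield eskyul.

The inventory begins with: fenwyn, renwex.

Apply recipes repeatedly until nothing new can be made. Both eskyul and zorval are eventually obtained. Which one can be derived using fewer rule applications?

eskyul

eskyul: renwex and fenwyn → eskyul (R6). [1 rule application]
zorval: renwex and fenwyn → eskyul (R6). eskyul → lunyor (R2). Using R3, eskyul and lunyor make zorval. [3 rule applications]
eskyul needs fewer.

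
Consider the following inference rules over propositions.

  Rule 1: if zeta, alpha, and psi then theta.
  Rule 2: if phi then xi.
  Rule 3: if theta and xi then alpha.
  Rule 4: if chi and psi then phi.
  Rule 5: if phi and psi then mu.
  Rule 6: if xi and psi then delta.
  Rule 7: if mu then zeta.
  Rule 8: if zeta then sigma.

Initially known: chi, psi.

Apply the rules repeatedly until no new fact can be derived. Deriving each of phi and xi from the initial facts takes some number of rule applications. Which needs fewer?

phi

phi: From chi and psi, Rule 4 gives phi. [1 rule application]
xi: From chi and psi, Rule 4 gives phi. phi holds, so xi follows (Rule 2). [2 rule applications]
phi needs fewer.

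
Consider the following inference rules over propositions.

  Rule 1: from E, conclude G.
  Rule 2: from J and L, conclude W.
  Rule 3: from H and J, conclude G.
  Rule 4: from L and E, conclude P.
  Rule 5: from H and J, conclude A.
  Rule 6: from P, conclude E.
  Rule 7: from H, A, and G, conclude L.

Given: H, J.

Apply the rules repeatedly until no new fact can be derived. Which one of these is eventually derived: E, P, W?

W

H and J hold, so A follows (Rule 5).
From H and J, Rule 3 gives G.
H, A, and G hold, so L follows (Rule 7).
From J and L, Rule 2 gives W.
P would need L and E (Rule 4), but E is never established. E would need P (Rule 6), but P is never established.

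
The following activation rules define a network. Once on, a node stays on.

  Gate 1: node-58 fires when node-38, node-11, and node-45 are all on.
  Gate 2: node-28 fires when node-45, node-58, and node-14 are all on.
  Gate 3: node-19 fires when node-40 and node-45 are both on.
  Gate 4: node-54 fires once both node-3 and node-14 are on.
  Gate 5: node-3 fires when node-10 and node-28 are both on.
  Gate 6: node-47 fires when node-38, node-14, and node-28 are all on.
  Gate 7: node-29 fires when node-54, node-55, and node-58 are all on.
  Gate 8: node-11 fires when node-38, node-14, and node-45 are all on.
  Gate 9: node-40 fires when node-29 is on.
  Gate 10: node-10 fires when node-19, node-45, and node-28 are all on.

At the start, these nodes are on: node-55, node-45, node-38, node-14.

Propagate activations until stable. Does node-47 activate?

Gate 8: node-38, node-14, and node-45 on → node-11 on.
node-38, node-11, and node-45 are on, so node-58 fires (Gate 1).
node-45, node-58, and node-14 are on, so node-28 fires (Gate 2).
node-38, node-14, and node-28 are on, so node-47 fires (Gate 6).

Yes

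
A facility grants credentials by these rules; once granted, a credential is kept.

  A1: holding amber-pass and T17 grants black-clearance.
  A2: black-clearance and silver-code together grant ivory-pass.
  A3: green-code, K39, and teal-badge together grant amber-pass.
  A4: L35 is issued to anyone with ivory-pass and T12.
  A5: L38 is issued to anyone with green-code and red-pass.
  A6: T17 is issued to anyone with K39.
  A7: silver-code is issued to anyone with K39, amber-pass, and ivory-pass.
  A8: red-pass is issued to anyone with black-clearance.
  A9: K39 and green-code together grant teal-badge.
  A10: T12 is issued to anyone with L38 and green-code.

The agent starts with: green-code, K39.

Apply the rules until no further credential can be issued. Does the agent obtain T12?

Yes

Holding K39 and green-code grants teal-badge (A9).
Holding K39 grants T17 (A6).
Holding green-code, K39, and teal-badge grants amber-pass (A3).
Holding amber-pass and T17 grants black-clearance (A1).
Holding black-clearance grants red-pass (A8).
Holding green-code and red-pass grants L38 (A5).
Holding L38 and green-code grants T12 (A10).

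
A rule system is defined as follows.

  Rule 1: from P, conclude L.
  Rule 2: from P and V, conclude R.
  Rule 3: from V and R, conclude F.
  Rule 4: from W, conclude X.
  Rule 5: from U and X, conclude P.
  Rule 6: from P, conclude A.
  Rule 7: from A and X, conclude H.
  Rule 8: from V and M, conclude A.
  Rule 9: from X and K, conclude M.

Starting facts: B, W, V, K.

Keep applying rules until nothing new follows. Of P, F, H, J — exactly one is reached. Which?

H

From W, Rule 4 gives X.
X and K hold, so M follows (Rule 9).
V and M hold, so A follows (Rule 8).
From A and X, Rule 7 gives H.
P would need U and X (Rule 5), but U is never established. F would need V and R (Rule 3), but R is never established. No rule produces J, and it is not given.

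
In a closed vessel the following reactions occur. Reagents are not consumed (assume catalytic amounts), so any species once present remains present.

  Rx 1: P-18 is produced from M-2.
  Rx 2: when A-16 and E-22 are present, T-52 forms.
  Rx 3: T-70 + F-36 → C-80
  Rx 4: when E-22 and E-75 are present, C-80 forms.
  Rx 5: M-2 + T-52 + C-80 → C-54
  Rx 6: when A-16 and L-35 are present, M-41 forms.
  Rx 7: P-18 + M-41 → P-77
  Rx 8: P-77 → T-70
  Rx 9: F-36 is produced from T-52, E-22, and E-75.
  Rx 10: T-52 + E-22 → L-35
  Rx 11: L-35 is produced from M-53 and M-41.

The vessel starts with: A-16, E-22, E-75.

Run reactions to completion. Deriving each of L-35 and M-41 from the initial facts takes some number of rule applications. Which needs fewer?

L-35

L-35: A-16 and E-22 present → T-52 forms (Rx 2). T-52 and E-22 present → L-35 forms (Rx 10). [2 rule applications]
M-41: A-16 and E-22 present → T-52 forms (Rx 2). T-52 and E-22 present → L-35 forms (Rx 10). A-16 and L-35 present → M-41 forms (Rx 6). [3 rule applications]
L-35 needs fewer.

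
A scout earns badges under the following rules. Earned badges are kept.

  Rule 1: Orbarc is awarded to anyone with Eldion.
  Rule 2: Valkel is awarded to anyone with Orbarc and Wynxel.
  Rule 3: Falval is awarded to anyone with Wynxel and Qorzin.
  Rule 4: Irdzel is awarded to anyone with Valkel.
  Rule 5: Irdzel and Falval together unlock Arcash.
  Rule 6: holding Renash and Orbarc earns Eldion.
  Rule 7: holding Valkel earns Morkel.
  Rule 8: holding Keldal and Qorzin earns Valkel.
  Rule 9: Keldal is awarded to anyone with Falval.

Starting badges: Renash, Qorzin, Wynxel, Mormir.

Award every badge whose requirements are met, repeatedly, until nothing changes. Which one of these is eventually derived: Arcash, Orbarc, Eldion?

Arcash

With Wynxel and Qorzin, Falval is earned (Rule 3).
With Falval, Keldal is earned (Rule 9).
With Keldal and Qorzin, Valkel is earned (Rule 8).
With Valkel, Irdzel is earned (Rule 4).
With Irdzel and Falval, Arcash is earned (Rule 5).
Eldion would need Renash and Orbarc (Rule 6), but Orbarc is never earned. Orbarc would need Eldion (Rule 1), but Eldion is never earned.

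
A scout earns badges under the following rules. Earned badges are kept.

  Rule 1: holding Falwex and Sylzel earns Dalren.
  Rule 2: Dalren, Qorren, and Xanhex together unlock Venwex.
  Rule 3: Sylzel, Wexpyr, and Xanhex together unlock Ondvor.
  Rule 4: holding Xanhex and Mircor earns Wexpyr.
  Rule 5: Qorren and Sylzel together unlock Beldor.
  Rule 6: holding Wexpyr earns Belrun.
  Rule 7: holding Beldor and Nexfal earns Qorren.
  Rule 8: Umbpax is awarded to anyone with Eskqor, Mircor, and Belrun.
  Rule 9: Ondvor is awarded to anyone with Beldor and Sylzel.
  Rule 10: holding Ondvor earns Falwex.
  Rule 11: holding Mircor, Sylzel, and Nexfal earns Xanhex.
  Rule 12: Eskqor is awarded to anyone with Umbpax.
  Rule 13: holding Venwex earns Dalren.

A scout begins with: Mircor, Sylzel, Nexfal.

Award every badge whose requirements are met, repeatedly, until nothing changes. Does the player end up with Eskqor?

No

Eskqor would need Umbpax (Rule 12), but Umbpax is never earned.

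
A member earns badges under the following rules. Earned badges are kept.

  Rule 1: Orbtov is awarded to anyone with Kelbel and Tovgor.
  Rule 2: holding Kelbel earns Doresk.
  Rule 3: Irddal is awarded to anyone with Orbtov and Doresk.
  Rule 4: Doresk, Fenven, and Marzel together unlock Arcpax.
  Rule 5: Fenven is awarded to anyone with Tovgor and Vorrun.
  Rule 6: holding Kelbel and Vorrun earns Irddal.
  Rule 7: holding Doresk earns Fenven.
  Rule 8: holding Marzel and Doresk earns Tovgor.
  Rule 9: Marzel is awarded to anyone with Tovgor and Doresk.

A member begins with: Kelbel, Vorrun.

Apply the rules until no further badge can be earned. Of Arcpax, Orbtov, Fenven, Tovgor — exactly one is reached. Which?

Fenven

With Kelbel, Doresk is earned (Rule 2).
With Doresk, Fenven is earned (Rule 7).
Tovgor would need Marzel and Doresk (Rule 8), but Marzel is never earned. Arcpax would need Doresk, Fenven, and Marzel (Rule 4), but Marzel is never earned. Orbtov would need Kelbel and Tovgor (Rule 1), but Tovgor is never earned.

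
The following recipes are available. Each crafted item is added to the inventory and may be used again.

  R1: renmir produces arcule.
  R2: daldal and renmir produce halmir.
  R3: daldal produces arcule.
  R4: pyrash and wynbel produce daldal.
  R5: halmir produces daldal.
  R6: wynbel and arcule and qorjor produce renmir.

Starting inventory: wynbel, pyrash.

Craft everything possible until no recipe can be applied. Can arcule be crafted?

Yes

Using R4, pyrash and wynbel make daldal.
daldal → arcule (R3).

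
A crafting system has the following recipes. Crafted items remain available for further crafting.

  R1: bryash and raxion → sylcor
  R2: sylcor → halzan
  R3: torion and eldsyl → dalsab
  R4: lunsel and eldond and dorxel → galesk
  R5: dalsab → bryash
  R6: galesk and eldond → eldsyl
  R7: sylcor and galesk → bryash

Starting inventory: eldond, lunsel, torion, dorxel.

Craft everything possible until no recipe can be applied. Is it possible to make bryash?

Yes

Using R4, lunsel, eldond, and dorxel make galesk.
galesk and eldond → eldsyl (R6).
Using R3, torion and eldsyl make dalsab.
dalsab → bryash (R5).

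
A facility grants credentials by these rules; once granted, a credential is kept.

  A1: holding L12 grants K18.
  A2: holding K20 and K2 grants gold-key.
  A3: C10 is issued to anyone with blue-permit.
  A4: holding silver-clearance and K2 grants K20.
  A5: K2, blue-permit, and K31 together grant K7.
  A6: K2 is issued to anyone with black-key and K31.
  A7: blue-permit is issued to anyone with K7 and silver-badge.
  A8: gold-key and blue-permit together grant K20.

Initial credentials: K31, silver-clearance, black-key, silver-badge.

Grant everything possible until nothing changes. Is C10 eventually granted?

C10 would need blue-permit (A3), but blue-permit is never granted.

No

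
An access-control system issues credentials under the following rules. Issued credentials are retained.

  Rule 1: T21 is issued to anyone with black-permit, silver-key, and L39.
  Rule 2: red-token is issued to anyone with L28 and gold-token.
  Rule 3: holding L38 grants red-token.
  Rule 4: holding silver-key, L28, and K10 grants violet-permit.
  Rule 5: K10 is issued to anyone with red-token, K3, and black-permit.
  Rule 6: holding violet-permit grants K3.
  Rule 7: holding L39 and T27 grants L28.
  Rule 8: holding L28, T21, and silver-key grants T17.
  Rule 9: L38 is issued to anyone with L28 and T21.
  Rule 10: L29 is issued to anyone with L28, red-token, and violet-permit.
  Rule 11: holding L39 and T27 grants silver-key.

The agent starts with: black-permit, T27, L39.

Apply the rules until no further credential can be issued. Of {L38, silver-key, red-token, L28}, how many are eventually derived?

Holding L39 and T27 grants silver-key (Rule 11).
Holding L39 and T27 grants L28 (Rule 7).
Holding black-permit, silver-key, and L39 grants T21 (Rule 1).
Holding L28 and T21 grants L38 (Rule 9).
Holding L38 grants red-token (Rule 3).
L38: reached.
silver-key: reached.
red-token: reached.
L28: reached.
All 4 are reached.

4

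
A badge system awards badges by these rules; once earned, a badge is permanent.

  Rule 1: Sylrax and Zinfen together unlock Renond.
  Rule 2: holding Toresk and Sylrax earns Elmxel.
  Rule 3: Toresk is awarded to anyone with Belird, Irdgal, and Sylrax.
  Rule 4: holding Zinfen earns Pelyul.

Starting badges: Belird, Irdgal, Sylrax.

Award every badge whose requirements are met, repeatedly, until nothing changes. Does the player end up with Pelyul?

Pelyul would need Zinfen (Rule 4), but Zinfen is never earned.

No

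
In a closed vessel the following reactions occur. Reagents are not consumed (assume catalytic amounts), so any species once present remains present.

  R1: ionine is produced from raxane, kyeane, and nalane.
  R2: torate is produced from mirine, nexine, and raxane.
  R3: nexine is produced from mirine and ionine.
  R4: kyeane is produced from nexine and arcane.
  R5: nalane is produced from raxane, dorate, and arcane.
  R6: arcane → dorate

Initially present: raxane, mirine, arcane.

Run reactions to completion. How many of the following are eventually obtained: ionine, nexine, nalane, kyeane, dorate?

arcane present → dorate forms (R6).
raxane, dorate, and arcane present → nalane forms (R5).
ionine would need raxane, kyeane, and nalane (R1), but kyeane never forms.
nexine would need mirine and ionine (R3), but ionine never forms.
nalane: reached.
kyeane would need nexine and arcane (R4), but nexine never forms.
dorate: reached.
Reached: nalane and dorate — 2 of the 5.

2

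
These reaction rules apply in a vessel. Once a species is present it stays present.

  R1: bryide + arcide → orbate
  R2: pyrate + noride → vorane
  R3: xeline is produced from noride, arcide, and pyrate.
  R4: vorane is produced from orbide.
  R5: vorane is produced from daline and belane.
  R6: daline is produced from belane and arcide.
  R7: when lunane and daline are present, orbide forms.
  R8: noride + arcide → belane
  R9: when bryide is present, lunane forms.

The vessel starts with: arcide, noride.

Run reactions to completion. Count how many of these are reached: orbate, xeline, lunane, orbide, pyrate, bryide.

orbate would need bryide and arcide (R1), but bryide never forms.
xeline would need noride, arcide, and pyrate (R3), but pyrate never forms.
lunane would need bryide (R9), but bryide never forms.
orbide would need lunane and daline (R7), but lunane never forms.
No rule produces pyrate, and it is not given.
No rule produces bryide, and it is not given.
None of the 6 are reached.

0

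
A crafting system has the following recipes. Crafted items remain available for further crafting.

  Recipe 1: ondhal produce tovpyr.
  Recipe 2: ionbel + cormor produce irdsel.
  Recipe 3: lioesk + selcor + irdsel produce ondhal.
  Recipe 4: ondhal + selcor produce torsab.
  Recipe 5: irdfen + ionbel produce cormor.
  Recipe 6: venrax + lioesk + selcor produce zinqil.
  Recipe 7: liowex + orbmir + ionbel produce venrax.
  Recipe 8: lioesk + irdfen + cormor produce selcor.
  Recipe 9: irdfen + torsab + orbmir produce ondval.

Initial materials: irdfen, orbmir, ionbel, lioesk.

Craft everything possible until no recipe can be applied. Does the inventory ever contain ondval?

Using Recipe 5, irdfen and ionbel make cormor.
lioesk + irdfen + cormor → selcor (Recipe 8).
Using Recipe 2, ionbel and cormor make irdsel.
Using Recipe 3, lioesk, selcor, and irdsel make ondhal.
Using Recipe 4, ondhal and selcor make torsab.
Using Recipe 9, irdfen, torsab, and orbmir make ondval.

Yes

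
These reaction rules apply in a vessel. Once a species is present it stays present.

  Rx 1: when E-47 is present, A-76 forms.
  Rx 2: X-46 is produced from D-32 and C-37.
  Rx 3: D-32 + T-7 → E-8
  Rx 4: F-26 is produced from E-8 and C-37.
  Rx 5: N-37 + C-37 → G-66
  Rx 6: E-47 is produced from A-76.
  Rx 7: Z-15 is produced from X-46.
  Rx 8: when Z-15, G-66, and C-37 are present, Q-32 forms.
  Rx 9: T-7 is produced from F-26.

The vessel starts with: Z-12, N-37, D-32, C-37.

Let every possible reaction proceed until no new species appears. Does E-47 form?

E-47 would need A-76 (Rx 6), but A-76 never forms.

No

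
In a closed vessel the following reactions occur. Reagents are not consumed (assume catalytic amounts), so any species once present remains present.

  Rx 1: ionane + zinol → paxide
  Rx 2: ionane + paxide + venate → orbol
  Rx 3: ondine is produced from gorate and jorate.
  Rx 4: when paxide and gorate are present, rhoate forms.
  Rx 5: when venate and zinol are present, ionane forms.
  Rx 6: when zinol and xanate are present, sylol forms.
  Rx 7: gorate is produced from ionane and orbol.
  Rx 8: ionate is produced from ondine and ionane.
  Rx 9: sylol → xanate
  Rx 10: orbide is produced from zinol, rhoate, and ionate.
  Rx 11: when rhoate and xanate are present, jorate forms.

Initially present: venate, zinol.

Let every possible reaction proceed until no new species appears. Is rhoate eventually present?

venate and zinol present → ionane forms (Rx 5).
ionane and zinol present → paxide forms (Rx 1).
ionane, paxide, and venate present → orbol forms (Rx 2).
ionane and orbol present → gorate forms (Rx 7).
paxide and gorate present → rhoate forms (Rx 4).

Yes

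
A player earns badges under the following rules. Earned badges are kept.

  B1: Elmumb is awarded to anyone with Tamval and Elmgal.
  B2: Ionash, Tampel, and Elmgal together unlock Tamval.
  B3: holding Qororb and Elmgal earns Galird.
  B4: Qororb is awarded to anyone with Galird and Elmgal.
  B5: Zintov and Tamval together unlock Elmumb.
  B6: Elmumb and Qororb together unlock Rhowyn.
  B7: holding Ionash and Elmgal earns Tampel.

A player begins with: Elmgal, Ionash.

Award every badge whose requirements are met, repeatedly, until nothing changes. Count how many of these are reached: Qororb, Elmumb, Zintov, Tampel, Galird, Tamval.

3

With Ionash and Elmgal, Tampel is earned (B7).
With Ionash, Tampel, and Elmgal, Tamval is earned (B2).
With Tamval and Elmgal, Elmumb is earned (B1).
Qororb would need Galird and Elmgal (B4), but Galird is never earned.
Elmumb: reached.
No rule produces Zintov, and it is not given.
Tampel: reached.
Galird would need Qororb and Elmgal (B3), but Qororb is never earned.
Tamval: reached.
Reached: Elmumb, Tampel, and Tamval — 3 of the 6.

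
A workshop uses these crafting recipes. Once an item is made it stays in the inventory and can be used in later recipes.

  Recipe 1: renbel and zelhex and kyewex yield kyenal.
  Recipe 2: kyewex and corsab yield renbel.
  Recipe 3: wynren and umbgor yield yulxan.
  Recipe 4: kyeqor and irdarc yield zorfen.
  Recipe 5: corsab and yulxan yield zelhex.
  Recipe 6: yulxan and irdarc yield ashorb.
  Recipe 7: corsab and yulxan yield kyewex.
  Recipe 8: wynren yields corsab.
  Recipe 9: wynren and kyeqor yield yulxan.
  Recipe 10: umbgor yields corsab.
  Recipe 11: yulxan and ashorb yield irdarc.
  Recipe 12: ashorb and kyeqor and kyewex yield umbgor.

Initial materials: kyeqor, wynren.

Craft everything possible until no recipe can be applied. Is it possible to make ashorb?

No

ashorb would need yulxan and irdarc (Recipe 6), but irdarc is never obtained.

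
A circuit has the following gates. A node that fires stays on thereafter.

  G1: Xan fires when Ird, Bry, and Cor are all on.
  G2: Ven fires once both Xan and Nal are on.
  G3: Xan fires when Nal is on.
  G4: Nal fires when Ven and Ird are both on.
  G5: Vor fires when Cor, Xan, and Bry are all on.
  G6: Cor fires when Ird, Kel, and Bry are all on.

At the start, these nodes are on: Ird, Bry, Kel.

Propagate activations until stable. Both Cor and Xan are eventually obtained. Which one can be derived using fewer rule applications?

Cor: Ird, Kel, and Bry are on, so Cor fires (G6). [1 rule application]
Xan: Ird, Kel, and Bry are on, so Cor fires (G6). Ird, Bry, and Cor are on, so Xan fires (G1). [2 rule applications]
Cor needs fewer.

Cor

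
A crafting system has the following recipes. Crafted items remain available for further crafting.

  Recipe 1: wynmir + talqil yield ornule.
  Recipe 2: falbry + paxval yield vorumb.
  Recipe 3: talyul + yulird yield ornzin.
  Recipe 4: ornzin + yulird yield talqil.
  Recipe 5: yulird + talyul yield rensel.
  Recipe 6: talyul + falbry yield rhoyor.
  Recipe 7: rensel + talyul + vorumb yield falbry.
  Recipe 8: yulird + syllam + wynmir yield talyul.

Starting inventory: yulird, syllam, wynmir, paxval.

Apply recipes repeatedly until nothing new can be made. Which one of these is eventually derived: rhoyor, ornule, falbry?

ornule

Using Recipe 8, yulird, syllam, and wynmir make talyul.
talyul + yulird → ornzin (Recipe 3).
ornzin + yulird → talqil (Recipe 4).
Using Recipe 1, wynmir and talqil make ornule.
rhoyor would need talyul and falbry (Recipe 6), but falbry is never obtained. falbry would need rensel, talyul, and vorumb (Recipe 7), but vorumb is never obtained.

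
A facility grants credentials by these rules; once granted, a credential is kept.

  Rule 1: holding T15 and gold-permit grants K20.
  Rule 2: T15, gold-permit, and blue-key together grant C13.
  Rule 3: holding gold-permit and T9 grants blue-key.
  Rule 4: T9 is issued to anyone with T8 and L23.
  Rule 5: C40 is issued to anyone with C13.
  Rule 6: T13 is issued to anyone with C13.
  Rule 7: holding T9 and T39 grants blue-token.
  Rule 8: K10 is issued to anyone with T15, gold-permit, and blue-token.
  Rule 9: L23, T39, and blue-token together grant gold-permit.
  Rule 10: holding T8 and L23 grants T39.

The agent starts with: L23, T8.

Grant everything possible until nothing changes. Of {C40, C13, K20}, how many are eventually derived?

0

C40 would need C13 (Rule 5), but C13 is never granted.
C13 would need T15, gold-permit, and blue-key (Rule 2), but T15 is never granted.
K20 would need T15 and gold-permit (Rule 1), but T15 is never granted.
None of the 3 are reached.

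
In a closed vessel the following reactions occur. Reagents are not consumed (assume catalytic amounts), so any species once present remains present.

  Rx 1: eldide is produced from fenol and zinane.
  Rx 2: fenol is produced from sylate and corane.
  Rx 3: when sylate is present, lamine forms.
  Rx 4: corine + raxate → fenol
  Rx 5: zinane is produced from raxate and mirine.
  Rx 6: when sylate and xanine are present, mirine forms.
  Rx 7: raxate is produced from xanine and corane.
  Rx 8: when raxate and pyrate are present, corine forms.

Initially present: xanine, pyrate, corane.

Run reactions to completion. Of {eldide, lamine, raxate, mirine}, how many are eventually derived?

1

xanine and corane present → raxate forms (Rx 7).
eldide would need fenol and zinane (Rx 1), but zinane never forms.
lamine would need sylate (Rx 3), but sylate never forms.
raxate: reached.
mirine would need sylate and xanine (Rx 6), but sylate never forms.
Reached: raxate — 1 of the 4.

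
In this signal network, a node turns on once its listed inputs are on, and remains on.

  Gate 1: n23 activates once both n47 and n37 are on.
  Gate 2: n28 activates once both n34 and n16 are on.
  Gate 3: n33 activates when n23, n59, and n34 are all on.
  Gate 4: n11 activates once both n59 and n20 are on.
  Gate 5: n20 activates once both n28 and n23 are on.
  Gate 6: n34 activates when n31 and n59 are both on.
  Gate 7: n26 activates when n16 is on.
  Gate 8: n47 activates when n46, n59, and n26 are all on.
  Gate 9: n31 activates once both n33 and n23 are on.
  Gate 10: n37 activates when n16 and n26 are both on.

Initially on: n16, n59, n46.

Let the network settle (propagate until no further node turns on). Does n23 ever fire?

Yes

n16 is on, so n26 activates (Gate 7).
n46, n59, and n26 are on, so n47 activates (Gate 8).
n16 and n26 are on, so n37 activates (Gate 10).
Gate 1: n47 and n37 on → n23 on.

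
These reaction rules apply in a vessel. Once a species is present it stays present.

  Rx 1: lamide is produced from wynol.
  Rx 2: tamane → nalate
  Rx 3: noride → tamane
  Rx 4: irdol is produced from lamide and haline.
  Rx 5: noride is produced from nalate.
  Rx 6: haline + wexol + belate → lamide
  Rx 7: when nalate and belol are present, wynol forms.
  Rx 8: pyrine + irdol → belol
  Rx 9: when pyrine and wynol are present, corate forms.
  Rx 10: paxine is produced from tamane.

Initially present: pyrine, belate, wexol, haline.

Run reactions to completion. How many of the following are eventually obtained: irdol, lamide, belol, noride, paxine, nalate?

3

haline, wexol, and belate present → lamide forms (Rx 6).
lamide and haline present → irdol forms (Rx 4).
pyrine and irdol present → belol forms (Rx 8).
irdol: reached.
lamide: reached.
belol: reached.
noride would need nalate (Rx 5), but nalate never forms.
paxine would need tamane (Rx 10), but tamane never forms.
nalate would need tamane (Rx 2), but tamane never forms.
Reached: irdol, lamide, and belol — 3 of the 6.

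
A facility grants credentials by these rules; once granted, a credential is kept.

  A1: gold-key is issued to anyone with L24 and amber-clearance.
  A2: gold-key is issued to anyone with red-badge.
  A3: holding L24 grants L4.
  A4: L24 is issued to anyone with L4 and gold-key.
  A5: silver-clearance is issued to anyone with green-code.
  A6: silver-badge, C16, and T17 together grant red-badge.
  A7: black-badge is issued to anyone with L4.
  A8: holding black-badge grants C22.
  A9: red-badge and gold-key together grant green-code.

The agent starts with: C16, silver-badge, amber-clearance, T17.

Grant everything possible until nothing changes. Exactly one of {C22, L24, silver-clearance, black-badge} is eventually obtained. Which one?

Holding silver-badge, C16, and T17 grants red-badge (A6).
Holding red-badge grants gold-key (A2).
Holding red-badge and gold-key grants green-code (A9).
Holding green-code grants silver-clearance (A5).
L24 would need L4 and gold-key (A4), but L4 is never granted. black-badge would need L4 (A7), but L4 is never granted. C22 would need black-badge (A8), but black-badge is never granted.

silver-clearance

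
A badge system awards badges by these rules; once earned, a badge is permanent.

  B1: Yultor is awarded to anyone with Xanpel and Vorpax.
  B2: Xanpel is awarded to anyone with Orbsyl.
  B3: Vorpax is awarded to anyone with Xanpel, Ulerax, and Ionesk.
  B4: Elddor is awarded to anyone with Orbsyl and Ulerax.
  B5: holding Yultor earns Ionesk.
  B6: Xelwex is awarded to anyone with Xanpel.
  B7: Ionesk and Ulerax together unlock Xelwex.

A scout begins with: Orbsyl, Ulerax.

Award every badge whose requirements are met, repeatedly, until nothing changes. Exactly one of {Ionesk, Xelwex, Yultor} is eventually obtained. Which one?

Xelwex

With Orbsyl, Xanpel is earned (B2).
With Xanpel, Xelwex is earned (B6).
Yultor would need Xanpel and Vorpax (B1), but Vorpax is never earned. Ionesk would need Yultor (B5), but Yultor is never earned.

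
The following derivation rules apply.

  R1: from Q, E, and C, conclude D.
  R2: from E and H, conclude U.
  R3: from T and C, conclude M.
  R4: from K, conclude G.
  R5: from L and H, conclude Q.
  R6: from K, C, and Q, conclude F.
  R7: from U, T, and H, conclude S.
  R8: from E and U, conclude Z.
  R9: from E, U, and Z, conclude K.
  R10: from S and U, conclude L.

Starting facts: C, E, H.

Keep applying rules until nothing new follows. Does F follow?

F would need K, C, and Q (R6), but Q is never established.

No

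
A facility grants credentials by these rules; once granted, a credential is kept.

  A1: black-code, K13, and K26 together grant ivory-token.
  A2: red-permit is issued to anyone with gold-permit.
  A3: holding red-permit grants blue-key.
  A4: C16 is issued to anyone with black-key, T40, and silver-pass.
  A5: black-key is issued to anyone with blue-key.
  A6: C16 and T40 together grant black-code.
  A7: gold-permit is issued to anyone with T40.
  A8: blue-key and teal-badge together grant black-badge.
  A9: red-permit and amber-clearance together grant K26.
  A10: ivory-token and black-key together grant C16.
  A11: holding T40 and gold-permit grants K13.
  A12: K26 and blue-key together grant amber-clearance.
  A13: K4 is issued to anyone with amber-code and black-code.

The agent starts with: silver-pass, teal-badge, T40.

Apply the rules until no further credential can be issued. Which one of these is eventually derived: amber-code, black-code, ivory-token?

black-code

Holding T40 grants gold-permit (A7).
Holding gold-permit grants red-permit (A2).
Holding red-permit grants blue-key (A3).
Holding blue-key grants black-key (A5).
Holding black-key, T40, and silver-pass grants C16 (A4).
Holding C16 and T40 grants black-code (A6).
ivory-token would need black-code, K13, and K26 (A1), but K26 is never granted. No rule produces amber-code, and it is not given.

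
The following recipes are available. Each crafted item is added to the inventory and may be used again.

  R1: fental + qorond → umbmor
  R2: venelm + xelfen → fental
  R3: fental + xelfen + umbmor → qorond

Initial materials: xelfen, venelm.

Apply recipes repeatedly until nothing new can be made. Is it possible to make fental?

Yes

venelm + xelfen → fental (R2).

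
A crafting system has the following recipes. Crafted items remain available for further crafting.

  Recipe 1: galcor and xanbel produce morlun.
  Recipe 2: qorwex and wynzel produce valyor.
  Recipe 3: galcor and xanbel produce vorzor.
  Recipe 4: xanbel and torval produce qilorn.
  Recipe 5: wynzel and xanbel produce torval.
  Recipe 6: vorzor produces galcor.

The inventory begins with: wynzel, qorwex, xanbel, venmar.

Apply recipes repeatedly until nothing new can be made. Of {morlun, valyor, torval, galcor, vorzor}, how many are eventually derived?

Using Recipe 5, wynzel and xanbel make torval.
Using Recipe 2, qorwex and wynzel make valyor.
morlun would need galcor and xanbel (Recipe 1), but galcor is never obtained.
valyor: reached.
torval: reached.
galcor would need vorzor (Recipe 6), but vorzor is never obtained.
vorzor would need galcor and xanbel (Recipe 3), but galcor is never obtained.
Reached: valyor and torval — 2 of the 5.

2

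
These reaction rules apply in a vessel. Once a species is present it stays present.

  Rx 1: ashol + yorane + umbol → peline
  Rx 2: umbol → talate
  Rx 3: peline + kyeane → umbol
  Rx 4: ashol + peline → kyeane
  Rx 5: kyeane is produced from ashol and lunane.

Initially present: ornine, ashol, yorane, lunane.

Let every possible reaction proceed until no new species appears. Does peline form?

No

peline would need ashol, yorane, and umbol (Rx 1), but umbol never forms.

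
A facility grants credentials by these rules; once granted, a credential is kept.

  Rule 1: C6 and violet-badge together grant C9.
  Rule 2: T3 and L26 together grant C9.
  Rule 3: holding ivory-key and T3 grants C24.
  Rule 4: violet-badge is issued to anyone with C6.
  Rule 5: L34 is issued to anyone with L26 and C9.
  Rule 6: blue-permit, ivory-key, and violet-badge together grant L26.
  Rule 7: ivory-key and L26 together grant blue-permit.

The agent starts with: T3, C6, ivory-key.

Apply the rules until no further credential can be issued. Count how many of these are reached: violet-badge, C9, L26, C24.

3

Holding ivory-key and T3 grants C24 (Rule 3).
Holding C6 grants violet-badge (Rule 4).
Holding C6 and violet-badge grants C9 (Rule 1).
violet-badge: reached.
C9: reached.
L26 would need blue-permit, ivory-key, and violet-badge (Rule 6), but blue-permit is never granted.
C24: reached.
Reached: violet-badge, C9, and C24 — 3 of the 4.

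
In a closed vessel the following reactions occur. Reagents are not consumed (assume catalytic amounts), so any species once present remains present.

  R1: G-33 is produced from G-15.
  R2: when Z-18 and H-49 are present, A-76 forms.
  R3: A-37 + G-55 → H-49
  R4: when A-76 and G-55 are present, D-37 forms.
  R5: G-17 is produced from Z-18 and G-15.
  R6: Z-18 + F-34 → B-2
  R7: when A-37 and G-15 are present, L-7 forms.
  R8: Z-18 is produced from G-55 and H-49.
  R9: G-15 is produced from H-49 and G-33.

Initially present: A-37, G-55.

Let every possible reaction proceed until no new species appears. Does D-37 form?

A-37 and G-55 present → H-49 forms (R3).
G-55 and H-49 present → Z-18 forms (R8).
Z-18 and H-49 present → A-76 forms (R2).
A-76 and G-55 present → D-37 forms (R4).

Yes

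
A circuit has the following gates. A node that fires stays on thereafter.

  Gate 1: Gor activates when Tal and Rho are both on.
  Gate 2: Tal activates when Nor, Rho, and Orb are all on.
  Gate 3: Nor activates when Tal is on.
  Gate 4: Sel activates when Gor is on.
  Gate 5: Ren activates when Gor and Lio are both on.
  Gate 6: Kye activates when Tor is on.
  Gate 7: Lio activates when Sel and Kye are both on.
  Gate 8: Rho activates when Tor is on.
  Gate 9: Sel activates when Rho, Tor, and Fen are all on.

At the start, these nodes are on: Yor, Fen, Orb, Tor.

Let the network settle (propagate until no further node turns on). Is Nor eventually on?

Nor would need Tal (Gate 3), but Tal never turns on.

No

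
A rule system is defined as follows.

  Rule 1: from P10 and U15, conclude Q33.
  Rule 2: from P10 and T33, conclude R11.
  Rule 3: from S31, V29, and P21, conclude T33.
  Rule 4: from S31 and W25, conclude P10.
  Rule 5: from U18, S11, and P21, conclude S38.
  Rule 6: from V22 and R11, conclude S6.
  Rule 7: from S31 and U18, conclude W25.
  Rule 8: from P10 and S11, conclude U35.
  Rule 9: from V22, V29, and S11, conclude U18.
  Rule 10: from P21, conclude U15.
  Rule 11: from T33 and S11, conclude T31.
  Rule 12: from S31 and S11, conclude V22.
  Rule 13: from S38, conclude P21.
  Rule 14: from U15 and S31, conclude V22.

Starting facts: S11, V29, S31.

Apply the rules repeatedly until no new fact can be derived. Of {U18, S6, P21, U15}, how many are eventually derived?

S31 and S11 hold, so V22 follows (Rule 12).
V22, V29, and S11 hold, so U18 follows (Rule 9).
U18: reached.
S6 would need V22 and R11 (Rule 6), but R11 is never established.
P21 would need S38 (Rule 13), but S38 is never established.
U15 would need P21 (Rule 10), but P21 is never established.
Reached: U18 — 1 of the 4.

1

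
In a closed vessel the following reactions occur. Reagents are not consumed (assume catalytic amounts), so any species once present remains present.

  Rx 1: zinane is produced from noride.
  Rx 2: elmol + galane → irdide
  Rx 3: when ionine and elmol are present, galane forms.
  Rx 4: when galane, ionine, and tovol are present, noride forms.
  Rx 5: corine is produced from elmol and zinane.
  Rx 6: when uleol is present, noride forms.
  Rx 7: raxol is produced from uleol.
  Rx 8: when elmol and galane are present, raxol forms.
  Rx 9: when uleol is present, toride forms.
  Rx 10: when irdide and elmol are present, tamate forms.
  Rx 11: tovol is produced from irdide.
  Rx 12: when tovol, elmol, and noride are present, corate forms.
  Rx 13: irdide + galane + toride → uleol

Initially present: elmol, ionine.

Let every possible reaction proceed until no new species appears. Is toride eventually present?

No

toride would need uleol (Rx 9), but uleol never forms.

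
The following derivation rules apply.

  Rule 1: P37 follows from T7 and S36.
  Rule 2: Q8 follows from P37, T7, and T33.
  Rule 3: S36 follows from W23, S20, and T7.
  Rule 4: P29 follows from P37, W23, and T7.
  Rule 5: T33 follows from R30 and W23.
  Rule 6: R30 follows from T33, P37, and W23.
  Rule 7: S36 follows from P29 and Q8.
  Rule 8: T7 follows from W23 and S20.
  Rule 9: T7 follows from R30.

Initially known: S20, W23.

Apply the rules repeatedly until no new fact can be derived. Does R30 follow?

R30 would need T33, P37, and W23 (Rule 6), but T33 is never established.

No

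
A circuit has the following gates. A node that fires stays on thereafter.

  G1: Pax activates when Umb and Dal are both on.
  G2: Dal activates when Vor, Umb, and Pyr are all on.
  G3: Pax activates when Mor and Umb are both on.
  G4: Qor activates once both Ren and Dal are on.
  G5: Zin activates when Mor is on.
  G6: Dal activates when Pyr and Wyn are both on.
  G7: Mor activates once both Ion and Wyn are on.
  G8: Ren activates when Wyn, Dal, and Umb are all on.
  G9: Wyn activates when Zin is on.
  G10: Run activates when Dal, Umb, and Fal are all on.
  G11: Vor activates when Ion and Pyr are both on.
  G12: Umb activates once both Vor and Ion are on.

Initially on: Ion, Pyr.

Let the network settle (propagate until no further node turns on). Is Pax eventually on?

G11: Ion and Pyr on → Vor on.
G12: Vor and Ion on → Umb on.
G2: Vor, Umb, and Pyr on → Dal on.
Umb and Dal are on, so Pax activates (G1).

Yes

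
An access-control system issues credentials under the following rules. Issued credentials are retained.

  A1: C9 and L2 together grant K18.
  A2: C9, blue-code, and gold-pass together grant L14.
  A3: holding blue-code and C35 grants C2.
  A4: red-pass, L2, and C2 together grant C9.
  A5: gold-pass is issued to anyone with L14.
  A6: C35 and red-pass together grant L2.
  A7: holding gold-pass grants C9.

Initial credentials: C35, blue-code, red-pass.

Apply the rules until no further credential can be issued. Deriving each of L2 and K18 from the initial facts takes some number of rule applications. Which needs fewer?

L2

L2: Holding C35 and red-pass grants L2 (A6). [1 rule application]
K18: Holding C35 and red-pass grants L2 (A6). Holding blue-code and C35 grants C2 (A3). Holding red-pass, L2, and C2 grants C9 (A4). Holding C9 and L2 grants K18 (A1). [4 rule applications]
L2 needs fewer.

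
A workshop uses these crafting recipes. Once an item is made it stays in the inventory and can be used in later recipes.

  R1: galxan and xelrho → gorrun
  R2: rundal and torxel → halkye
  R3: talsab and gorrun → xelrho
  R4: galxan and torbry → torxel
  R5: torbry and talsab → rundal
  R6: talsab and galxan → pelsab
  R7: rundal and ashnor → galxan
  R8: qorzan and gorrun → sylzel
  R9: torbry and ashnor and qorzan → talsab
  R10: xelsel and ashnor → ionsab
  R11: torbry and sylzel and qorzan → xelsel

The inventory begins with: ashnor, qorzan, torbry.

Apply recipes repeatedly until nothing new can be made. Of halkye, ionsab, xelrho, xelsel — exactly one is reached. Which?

halkye

torbry and ashnor and qorzan → talsab (R9).
torbry and talsab → rundal (R5).
rundal and ashnor → galxan (R7).
Using R4, galxan and torbry make torxel.
Using R2, rundal and torxel make halkye.
xelsel would need torbry, sylzel, and qorzan (R11), but sylzel is never obtained. xelrho would need talsab and gorrun (R3), but gorrun is never obtained. ionsab would need xelsel and ashnor (R10), but xelsel is never obtained.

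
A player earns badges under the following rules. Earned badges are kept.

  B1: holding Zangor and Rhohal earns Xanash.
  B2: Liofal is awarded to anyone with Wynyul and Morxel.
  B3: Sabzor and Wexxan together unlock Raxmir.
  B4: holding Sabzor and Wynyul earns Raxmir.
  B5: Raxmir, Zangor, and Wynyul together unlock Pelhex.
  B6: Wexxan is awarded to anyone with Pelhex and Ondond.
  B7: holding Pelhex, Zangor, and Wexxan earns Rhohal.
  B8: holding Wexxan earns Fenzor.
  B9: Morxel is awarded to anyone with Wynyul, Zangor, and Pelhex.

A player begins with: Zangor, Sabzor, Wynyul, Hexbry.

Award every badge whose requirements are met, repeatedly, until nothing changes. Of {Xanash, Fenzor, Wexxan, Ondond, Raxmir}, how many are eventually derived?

1

With Sabzor and Wynyul, Raxmir is earned (B4).
Xanash would need Zangor and Rhohal (B1), but Rhohal is never earned.
Fenzor would need Wexxan (B8), but Wexxan is never earned.
Wexxan would need Pelhex and Ondond (B6), but Ondond is never earned.
No rule produces Ondond, and it is not given.
Raxmir: reached.
Reached: Raxmir — 1 of the 5.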